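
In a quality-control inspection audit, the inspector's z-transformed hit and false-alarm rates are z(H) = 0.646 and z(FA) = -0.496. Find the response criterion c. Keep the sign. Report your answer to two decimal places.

c = -0.08

c = −½·[z(H) + z(FA)] = −½·(0.646 + (-0.496)) = -0.075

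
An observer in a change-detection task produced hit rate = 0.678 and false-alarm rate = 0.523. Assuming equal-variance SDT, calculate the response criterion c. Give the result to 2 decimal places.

z(H) = 0.462
z(FA) = 0.058
c = −½·[z(H) + z(FA)] = −0.5 × (0.462 + 0.058) = -0.260
c < 0: the observer has a liberal response bias.

c = -0.26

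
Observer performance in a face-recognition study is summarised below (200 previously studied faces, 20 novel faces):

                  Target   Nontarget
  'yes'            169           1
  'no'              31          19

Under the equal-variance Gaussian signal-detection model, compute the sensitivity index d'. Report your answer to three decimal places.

d' = 2.660

H = 169/200 = 0.8450
FA = 1/20 = 0.0500
Φ⁻¹(H) = 1.0152
Φ⁻¹(FA) = -1.6449
d' = z(H) − z(FA) = 1.0152 − (-1.6449) = 2.6601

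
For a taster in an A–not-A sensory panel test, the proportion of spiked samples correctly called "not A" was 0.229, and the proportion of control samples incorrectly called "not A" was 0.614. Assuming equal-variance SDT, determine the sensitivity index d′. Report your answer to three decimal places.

d′ = -1.032

Φ⁻¹(0.229) = -0.7421, Φ⁻¹(0.614) = 0.2898
d' = z(H) − z(FA) = -0.7421 − 0.2898 = -1.0319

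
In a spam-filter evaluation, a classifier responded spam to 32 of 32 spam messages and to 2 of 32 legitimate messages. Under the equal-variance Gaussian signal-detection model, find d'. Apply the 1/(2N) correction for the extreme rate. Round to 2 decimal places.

The hit rate is 32/32 = 1, so apply the 1/(2N) correction: H → 1 − 1/(2·32) = 0.98438.
z(H) = z(0.98438) = 2.154
z(FA) = z(0.06250) = -1.534
d' = 2.154 − (-1.534) = 3.688

d' = 3.69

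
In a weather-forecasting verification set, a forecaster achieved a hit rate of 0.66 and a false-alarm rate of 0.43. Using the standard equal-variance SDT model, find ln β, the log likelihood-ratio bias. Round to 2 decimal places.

z(0.66) = 0.412, z(0.43) = -0.176
ln β = −½·[z(H)² − z(FA)²] = −0.5 × (0.170 − 0.031) = -0.0695

ln β = -0.07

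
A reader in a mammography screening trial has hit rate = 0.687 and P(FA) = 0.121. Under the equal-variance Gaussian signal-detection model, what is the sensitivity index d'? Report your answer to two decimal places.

z(H) = z(0.687) = 0.487
z(FA) = z(0.121) = -1.170
d' = z(H) − z(FA) = 0.487 − (-1.170) = 1.657

d' = 1.66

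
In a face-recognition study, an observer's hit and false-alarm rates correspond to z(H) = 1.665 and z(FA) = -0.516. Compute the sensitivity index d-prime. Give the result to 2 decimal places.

d-prime = 2.18

d' = z(H) − z(FA) = 1.665 − (-0.516) = 2.181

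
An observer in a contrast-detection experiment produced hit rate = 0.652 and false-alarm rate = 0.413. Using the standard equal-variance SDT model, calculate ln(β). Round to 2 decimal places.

z(0.652) = 0.391, z(0.413) = -0.220
ln β = −½·[z(H)² − z(FA)²] = −0.5 × (0.153 − 0.048) = -0.0525

ln β = -0.05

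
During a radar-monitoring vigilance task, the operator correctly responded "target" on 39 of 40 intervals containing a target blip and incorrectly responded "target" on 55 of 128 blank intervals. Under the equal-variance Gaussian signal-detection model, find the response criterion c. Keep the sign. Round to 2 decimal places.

H = 39/40 = 0.9750
FA = 55/128 = 0.4297
z(H) = 1.960
z(FA) = -0.177
c = −½·[z(H) + z(FA)] = −0.5 × (1.960 + (-0.177)) = -0.8915

c = -0.89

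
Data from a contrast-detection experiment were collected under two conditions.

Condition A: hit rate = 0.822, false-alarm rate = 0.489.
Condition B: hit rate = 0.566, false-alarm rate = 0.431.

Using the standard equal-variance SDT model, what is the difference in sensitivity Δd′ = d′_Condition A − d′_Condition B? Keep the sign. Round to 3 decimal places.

Condition A: z(0.822) = 0.9230, z(0.489) = -0.0276, d' = 0.9506
Condition B: z(0.566) = 0.1662, z(0.431) = -0.1738, d' = 0.3400
Δd' = d'_Condition A − d'_Condition B = 0.9506 − 0.3400 = 0.6106
Condition A has the higher sensitivity.

Δd′ = 0.611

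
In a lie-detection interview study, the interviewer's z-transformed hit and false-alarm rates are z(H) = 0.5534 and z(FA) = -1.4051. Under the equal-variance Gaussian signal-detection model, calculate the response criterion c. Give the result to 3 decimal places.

c = 0.426

c = −½·[z(H) + z(FA)] = −½·(0.5534 + (-1.4051)) = 0.42585
c > 0: the interviewer has a conservative response bias.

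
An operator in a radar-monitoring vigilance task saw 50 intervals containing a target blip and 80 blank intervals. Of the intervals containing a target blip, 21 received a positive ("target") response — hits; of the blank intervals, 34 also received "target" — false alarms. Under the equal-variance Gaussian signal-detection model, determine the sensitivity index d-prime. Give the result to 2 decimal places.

H = 21/50 = 0.4200
FA = 34/80 = 0.4250
Φ⁻¹(H) = Φ⁻¹(0.4200) = -0.2019
Φ⁻¹(FA) = Φ⁻¹(0.4250) = -0.1891
d' = z(H) − z(FA) = -0.2019 − (-0.1891) = -0.0128

d-prime = -0.01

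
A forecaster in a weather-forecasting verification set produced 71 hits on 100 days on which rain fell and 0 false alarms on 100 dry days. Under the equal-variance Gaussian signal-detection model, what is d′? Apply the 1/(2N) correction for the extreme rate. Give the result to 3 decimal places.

The false-alarm rate is 0/100 = 0, so apply the 1/(2N) correction: FA → 1/(2·100) = 0.00500.
z(H) = z(0.71000) = 0.5534
z(FA) = z(0.00500) = -2.5758
d' = 0.5534 − (-2.5758) = 3.1292

d′ = 3.129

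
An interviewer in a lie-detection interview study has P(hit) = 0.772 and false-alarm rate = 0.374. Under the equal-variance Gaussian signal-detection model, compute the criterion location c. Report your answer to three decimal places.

Φ⁻¹(H) = Φ⁻¹(0.772) = 0.7454
Φ⁻¹(FA) = Φ⁻¹(0.374) = -0.3213
c = −½·[z(H) + z(FA)] = −0.5 × (0.7454 + (-0.3213)) = -0.21205
c < 0: the interviewer has a liberal response bias.

c = -0.212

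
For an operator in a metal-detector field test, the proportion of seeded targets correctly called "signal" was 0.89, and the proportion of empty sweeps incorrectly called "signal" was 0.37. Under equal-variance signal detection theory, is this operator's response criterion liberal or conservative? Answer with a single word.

z(H) = 1.227, z(FA) = -0.332
c = −½·(z(H) + z(FA)) = -0.4475
c < 0 → liberal criterion (biased toward responding “yes”).

liberal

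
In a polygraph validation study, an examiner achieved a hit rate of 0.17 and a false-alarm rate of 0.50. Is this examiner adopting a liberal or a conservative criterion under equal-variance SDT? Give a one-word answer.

conservative

z(H) = -0.954, z(FA) = 0.000
c = −½·(z(H) + z(FA)) = 0.477
c > 0 → conservative criterion (biased toward responding “no”).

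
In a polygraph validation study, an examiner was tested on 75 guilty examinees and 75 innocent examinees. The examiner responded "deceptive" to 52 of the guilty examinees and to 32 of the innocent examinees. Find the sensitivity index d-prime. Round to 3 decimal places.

H = 52/75 = 0.6933
FA = 32/75 = 0.4267
Φ⁻¹(H) = Φ⁻¹(0.6933) = 0.5052
Φ⁻¹(FA) = Φ⁻¹(0.4267) = -0.1848
d' = z(H) − z(FA) = 0.5052 − (-0.1848) = 0.6900

d-prime = 0.690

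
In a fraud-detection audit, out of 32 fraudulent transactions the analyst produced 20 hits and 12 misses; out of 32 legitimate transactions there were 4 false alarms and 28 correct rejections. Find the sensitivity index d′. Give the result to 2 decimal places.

d′ = 1.47

H = 20/32 = 0.6250
FA = 4/32 = 0.1250
Φ⁻¹(0.6250) = 0.3186, Φ⁻¹(0.1250) = -1.1503
d' = z(H) − z(FA) = 0.3186 − (-1.1503) = 1.4689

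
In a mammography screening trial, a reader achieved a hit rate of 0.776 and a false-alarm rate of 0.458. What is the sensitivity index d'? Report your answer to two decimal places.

d' = 0.86

z(0.776) = 0.759, z(0.458) = -0.105
d' = z(H) − z(FA) = 0.759 − (-0.105) = 0.864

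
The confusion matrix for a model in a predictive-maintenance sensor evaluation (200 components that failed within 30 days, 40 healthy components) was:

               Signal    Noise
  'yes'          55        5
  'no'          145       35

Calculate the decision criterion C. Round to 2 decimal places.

C = 0.87

H = 55/200 = 0.2750
FA = 5/40 = 0.1250
Φ⁻¹(0.2750) = -0.5978, Φ⁻¹(0.1250) = -1.1503
c = −½·[z(H) + z(FA)] = −0.5 × (-0.5978 + (-1.1503)) = 0.87405
c > 0: the model has a conservative response bias.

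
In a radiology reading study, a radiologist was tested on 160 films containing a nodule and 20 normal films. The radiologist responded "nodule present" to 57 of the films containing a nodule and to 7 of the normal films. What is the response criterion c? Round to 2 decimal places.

c = 0.38

H = 57/160 = 0.3563
FA = 7/20 = 0.3500
z(H) = -0.368
z(FA) = -0.385
c = −½·[z(H) + z(FA)] = −0.5 × (-0.368 + (-0.385)) = 0.3765
c > 0: the radiologist has a conservative response bias.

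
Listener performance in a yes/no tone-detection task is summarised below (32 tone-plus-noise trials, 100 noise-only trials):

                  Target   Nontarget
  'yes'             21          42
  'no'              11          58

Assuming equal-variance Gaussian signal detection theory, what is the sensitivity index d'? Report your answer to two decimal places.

H = 21/32 = 0.6562
FA = 42/100 = 0.4200
z(H) = 0.4021
z(FA) = -0.2019
d' = z(H) − z(FA) = 0.4021 − (-0.2019) = 0.6040

d' = 0.60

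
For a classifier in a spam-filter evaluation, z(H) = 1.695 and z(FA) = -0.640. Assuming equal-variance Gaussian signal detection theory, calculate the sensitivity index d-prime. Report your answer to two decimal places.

d-prime = 2.34

d' = z(H) − z(FA) = 1.695 − (-0.640) = 2.335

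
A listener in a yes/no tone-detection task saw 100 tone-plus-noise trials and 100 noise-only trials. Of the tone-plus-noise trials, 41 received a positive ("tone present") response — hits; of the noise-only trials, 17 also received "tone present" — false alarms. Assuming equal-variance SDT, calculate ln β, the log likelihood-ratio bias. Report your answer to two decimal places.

ln β = 0.43

H = 41/100 = 0.4100
FA = 17/100 = 0.1700
z(H) = z(0.4100) = -0.228
z(FA) = z(0.1700) = -0.954
ln β = −½·[z(H)² − z(FA)²] = −0.5 × (0.052 − 0.910) = 0.429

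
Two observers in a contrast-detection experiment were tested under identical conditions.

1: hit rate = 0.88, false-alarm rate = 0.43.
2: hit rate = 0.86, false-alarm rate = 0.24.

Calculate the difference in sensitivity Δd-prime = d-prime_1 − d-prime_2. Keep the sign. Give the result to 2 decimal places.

Δd-prime = -0.44

1: z(0.88) = 1.175, z(0.43) = -0.176, d' = 1.351
2: z(0.86) = 1.080, z(0.24) = -0.706, d' = 1.786
Δd' = d'_1 − d'_2 = 1.351 − 1.786 = -0.435
2 has the higher sensitivity.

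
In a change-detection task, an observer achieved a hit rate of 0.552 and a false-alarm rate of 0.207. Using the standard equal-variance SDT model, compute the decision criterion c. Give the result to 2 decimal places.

c = 0.34

z(H) = z(0.552) = 0.1307
z(FA) = z(0.207) = -0.8169
c = −½·[z(H) + z(FA)] = −0.5 × (0.1307 + (-0.8169)) = 0.3431
c > 0: the observer has a conservative response bias.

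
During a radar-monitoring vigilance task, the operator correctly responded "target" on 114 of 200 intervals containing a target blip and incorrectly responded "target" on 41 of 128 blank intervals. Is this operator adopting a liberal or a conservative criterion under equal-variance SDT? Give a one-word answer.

z(H) = 0.176, z(FA) = -0.467
c = −½·(z(H) + z(FA)) = 0.1455
c > 0 → conservative criterion (biased toward responding “no”).

conservative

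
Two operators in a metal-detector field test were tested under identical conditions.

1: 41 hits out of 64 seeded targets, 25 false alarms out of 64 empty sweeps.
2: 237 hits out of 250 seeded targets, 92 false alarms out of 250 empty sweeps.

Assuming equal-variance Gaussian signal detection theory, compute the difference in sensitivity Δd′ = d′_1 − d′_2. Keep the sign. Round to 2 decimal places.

Δd′ = -1.33

1: z(0.6406) = 0.360, z(0.3906) = -0.278, d' = 0.638
2: z(0.9480) = 1.626, z(0.3680) = -0.337, d' = 1.963
Δd' = d'_1 − d'_2 = 0.638 − 1.963 = -1.325
2 has the higher sensitivity.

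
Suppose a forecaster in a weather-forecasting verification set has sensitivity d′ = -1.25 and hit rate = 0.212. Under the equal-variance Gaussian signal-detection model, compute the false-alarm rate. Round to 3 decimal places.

z(hit rate) = z(0.212) = -0.7995
z(FA) = z(H) − d' = -0.7995 − (-1.25) = 0.4505
false-alarm rate = Φ(0.4505) = 0.6738

false-alarm rate = 0.674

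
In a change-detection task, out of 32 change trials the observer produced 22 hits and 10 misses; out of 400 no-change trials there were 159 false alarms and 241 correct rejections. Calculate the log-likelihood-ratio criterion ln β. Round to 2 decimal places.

H = 22/32 = 0.6875
FA = 159/400 = 0.3975
z(H) = 0.489
z(FA) = -0.260
ln β = −½·[z(H)² − z(FA)²] = −0.5 × (0.239 − 0.068) = -0.0855

ln β = -0.09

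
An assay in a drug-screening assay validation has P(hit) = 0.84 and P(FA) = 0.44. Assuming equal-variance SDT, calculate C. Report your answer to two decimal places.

z(H) = z(0.84) = 0.994
z(FA) = z(0.44) = -0.151
c = −½·[z(H) + z(FA)] = −0.5 × (0.994 + (-0.151)) = -0.4215
c < 0: the assay has a liberal response bias.

C = -0.42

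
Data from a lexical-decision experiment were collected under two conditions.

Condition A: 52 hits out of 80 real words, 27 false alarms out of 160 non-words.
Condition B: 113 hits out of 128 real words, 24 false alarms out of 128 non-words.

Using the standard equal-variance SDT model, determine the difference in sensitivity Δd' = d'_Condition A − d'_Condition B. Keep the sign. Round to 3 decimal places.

Δd' = -0.732

Condition A: z(0.6500) = 0.3853, z(0.1688) = -0.9589, d' = 1.3442
Condition B: z(0.8828) = 1.1891, z(0.1875) = -0.8871, d' = 2.0762
Δd' = d'_Condition A − d'_Condition B = 1.3442 − 2.0762 = -0.7320
Condition B has the higher sensitivity.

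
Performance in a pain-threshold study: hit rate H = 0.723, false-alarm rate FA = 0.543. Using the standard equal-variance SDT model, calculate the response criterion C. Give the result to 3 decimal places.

C = -0.350

z(0.723) = 0.5918, z(0.543) = 0.1080
c = −½·[z(H) + z(FA)] = −0.5 × (0.5918 + 0.1080) = -0.3499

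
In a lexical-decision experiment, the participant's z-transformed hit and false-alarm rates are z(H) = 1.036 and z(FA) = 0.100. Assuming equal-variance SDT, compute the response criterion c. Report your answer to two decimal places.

c = -0.57

c = −½·[z(H) + z(FA)] = −½·(1.036 + 0.100) = -0.568
c < 0: the participant has a liberal response bias.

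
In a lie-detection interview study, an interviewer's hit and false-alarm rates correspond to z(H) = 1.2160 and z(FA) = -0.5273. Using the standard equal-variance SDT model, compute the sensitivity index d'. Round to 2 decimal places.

d' = z(H) − z(FA) = 1.2160 − (-0.5273) = 1.7433

d' = 1.74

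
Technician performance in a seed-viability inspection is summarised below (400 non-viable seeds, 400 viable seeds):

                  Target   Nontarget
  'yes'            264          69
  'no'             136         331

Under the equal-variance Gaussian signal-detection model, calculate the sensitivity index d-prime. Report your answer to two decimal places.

d-prime = 1.36

H = 264/400 = 0.6600
FA = 69/400 = 0.1725
z(H) = z(0.6600) = 0.4125
z(FA) = z(0.1725) = -0.9443
d' = z(H) − z(FA) = 0.4125 − (-0.9443) = 1.3568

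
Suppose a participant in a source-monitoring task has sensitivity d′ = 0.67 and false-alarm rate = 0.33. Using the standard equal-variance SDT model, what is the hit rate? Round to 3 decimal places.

z(false-alarm rate) = z(0.33) = -0.4399
z(H) = z(FA) + d' = -0.4399 + 0.67 = 0.2301
hit rate = Φ(0.2301) = 0.5910

hit rate = 0.591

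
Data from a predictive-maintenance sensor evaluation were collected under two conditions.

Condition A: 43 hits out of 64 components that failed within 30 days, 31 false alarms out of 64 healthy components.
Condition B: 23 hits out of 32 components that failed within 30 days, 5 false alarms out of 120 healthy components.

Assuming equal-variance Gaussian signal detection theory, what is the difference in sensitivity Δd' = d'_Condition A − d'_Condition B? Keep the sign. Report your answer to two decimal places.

Δd' = -1.83

Condition A: z(0.6719) = 0.445, z(0.4844) = -0.039, d' = 0.484
Condition B: z(0.7188) = 0.579, z(0.0417) = -1.731, d' = 2.310
Δd' = d'_Condition A − d'_Condition B = 0.484 − 2.310 = -1.826
Condition B has the higher sensitivity.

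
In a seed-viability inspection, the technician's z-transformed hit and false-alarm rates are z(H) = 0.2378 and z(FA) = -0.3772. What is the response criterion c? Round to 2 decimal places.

c = −½·[z(H) + z(FA)] = −½·(0.2378 + (-0.3772)) = 0.0697

c = 0.07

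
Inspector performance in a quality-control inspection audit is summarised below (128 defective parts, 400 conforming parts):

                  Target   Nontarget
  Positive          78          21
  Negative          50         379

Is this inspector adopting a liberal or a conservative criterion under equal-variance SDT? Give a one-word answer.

conservative

z(H) = 0.278, z(FA) = -1.621
c = −½·(z(H) + z(FA)) = 0.6715
c > 0 → conservative criterion (biased toward responding “no”).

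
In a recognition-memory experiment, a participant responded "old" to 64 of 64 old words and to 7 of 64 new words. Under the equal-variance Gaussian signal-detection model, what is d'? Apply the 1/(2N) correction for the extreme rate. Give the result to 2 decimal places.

d' = 3.65

The hit rate is 64/64 = 1, so apply the 1/(2N) correction: H → 1 − 1/(2·64) = 0.99219.
z(H) = z(0.99219) = 2.418
z(FA) = z(0.10938) = -1.230
d' = 2.418 − (-1.230) = 3.648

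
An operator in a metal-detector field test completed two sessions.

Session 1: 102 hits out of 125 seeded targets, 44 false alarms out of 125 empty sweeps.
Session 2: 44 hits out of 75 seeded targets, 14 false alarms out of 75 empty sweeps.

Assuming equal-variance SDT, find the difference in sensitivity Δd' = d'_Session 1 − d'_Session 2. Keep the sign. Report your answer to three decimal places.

Δd' = 0.171

Session 1: z(0.8160) = 0.9002, z(0.3520) = -0.3799, d' = 1.2801
Session 2: z(0.5867) = 0.2191, z(0.1867) = -0.8901, d' = 1.1092
Δd' = d'_Session 1 − d'_Session 2 = 1.2801 − 1.1092 = 0.1709
Session 1 has the higher sensitivity.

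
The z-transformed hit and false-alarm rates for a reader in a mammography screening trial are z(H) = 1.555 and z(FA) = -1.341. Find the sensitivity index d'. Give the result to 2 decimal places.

d' = 2.90

d' = z(H) − z(FA) = 1.555 − (-1.341) = 2.896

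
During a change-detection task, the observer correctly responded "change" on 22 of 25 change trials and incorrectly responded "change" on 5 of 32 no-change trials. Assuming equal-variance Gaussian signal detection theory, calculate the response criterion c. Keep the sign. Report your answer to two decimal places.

H = 22/25 = 0.8800
FA = 5/32 = 0.1562
Φ⁻¹(0.8800) = 1.1750, Φ⁻¹(0.1562) = -1.0102
c = −½·[z(H) + z(FA)] = −0.5 × (1.1750 + (-1.0102)) = -0.0824
c < 0: the observer has a liberal response bias.

c = -0.08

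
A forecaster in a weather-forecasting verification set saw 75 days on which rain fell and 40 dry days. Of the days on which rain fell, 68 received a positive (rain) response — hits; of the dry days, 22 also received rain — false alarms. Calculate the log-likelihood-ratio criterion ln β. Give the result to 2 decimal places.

H = 68/75 = 0.9067
FA = 22/40 = 0.5500
z(H) = 1.321
z(FA) = 0.126
ln β = −½·[z(H)² − z(FA)²] = −0.5 × (1.745 − 0.016) = -0.8645

ln β = -0.86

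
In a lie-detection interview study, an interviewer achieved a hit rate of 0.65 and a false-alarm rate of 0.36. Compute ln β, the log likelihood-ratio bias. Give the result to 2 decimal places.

z(H) = 0.385
z(FA) = -0.358
ln β = −½·[z(H)² − z(FA)²] = −0.5 × (0.148 − 0.128) = -0.010

ln β = -0.01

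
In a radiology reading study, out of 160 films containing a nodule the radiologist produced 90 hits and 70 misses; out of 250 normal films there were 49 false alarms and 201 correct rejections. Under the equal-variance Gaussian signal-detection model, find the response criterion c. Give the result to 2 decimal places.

c = 0.35

H = 90/160 = 0.5625
FA = 49/250 = 0.1960
z(H) = z(0.5625) = 0.1573
z(FA) = z(0.1960) = -0.8560
c = −½·[z(H) + z(FA)] = −0.5 × (0.1573 + (-0.8560)) = 0.34935
c > 0: the radiologist has a conservative response bias.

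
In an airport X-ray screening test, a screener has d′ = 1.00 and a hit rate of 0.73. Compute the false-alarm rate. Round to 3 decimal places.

z(hit rate) = z(0.73) = 0.6128
z(FA) = z(H) − d' = 0.6128 − 1.00 = -0.3872
false-alarm rate = Φ(-0.3872) = 0.3493

false-alarm rate = 0.349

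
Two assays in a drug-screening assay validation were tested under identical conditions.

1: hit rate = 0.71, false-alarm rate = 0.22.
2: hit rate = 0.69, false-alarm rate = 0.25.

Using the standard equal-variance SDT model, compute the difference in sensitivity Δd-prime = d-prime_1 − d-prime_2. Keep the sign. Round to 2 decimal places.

Δd-prime = 0.16

1: z(0.71) = 0.553, z(0.22) = -0.772, d' = 1.325
2: z(0.69) = 0.496, z(0.25) = -0.674, d' = 1.170
Δd' = d'_1 − d'_2 = 1.325 − 1.170 = 0.155
1 has the higher sensitivity.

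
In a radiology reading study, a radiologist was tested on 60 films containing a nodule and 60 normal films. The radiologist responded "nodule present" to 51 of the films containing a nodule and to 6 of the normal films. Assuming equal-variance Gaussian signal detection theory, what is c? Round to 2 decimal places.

c = 0.12

H = 51/60 = 0.8500
FA = 6/60 = 0.1000
z(H) = z(0.8500) = 1.036
z(FA) = z(0.1000) = -1.282
c = −½·[z(H) + z(FA)] = −0.5 × (1.036 + (-1.282)) = 0.123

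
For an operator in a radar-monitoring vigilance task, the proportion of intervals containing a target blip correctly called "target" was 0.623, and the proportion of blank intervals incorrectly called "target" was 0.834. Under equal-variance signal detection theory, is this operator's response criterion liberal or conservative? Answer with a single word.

liberal

z(H) = 0.313, z(FA) = 0.970
c = −½·(z(H) + z(FA)) = -0.6415
c < 0 → liberal criterion (biased toward responding “yes”).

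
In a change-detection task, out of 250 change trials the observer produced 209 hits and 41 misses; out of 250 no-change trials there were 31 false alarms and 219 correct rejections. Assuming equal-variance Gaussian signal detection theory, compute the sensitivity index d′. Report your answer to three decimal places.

H = 209/250 = 0.8360
FA = 31/250 = 0.1240
z(H) = 0.9782
z(FA) = -1.1552
d' = z(H) − z(FA) = 0.9782 − (-1.1552) = 2.1334

d′ = 2.133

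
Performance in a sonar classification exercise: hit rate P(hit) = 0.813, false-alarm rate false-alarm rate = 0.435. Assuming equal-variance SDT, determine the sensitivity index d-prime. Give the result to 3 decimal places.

d-prime = 1.053

Φ⁻¹(H) = 0.8890
Φ⁻¹(FA) = -0.1637
d' = z(H) − z(FA) = 0.8890 − (-0.1637) = 1.0527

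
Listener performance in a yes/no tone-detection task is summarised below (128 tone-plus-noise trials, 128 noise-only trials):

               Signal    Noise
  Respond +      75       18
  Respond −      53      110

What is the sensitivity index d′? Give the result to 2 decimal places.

H = 75/128 = 0.5859
FA = 18/128 = 0.1406
z(H) = 0.2170
z(FA) = -1.0776
d' = z(H) − z(FA) = 0.2170 − (-1.0776) = 1.2946

d′ = 1.29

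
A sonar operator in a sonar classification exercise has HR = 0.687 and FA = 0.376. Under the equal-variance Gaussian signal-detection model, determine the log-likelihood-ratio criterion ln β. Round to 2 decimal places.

ln β = -0.07

Φ⁻¹(0.687) = 0.487, Φ⁻¹(0.376) = -0.316
ln β = −½·[z(H)² − z(FA)²] = −0.5 × (0.237 − 0.100) = -0.0685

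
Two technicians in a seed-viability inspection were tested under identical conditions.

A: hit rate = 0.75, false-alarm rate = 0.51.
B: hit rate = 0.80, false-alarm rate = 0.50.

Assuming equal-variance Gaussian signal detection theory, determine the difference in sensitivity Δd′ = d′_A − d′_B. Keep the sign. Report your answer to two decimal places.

Δd′ = -0.19

A: z(0.75) = 0.674, z(0.51) = 0.025, d' = 0.649
B: z(0.80) = 0.842, z(0.50) = 0.000, d' = 0.842
Δd' = d'_A − d'_B = 0.649 − 0.842 = -0.193
B has the higher sensitivity.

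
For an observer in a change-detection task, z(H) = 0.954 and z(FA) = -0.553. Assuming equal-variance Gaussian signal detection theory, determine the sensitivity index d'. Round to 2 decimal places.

d' = z(H) − z(FA) = 0.954 − (-0.553) = 1.507

d' = 1.51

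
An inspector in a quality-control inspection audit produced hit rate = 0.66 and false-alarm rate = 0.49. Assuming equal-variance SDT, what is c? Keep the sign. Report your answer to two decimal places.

c = -0.19

z(H) = z(0.66) = 0.4125
z(FA) = z(0.49) = -0.0251
c = −½·[z(H) + z(FA)] = −0.5 × (0.4125 + (-0.0251)) = -0.1937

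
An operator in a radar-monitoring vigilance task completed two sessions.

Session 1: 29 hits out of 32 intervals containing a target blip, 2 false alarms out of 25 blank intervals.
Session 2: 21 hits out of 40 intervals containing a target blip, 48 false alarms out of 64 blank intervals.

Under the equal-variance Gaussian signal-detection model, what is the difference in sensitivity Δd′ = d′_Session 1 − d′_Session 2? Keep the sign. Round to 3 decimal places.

Session 1: z(0.9062) = 1.3177, z(0.0800) = -1.4051, d' = 2.7228
Session 2: z(0.5250) = 0.0627, z(0.7500) = 0.6745, d' = -0.6118
Δd' = d'_Session 1 − d'_Session 2 = 2.7228 − (-0.6118) = 3.3346
Session 1 has the higher sensitivity.

Δd′ = 3.335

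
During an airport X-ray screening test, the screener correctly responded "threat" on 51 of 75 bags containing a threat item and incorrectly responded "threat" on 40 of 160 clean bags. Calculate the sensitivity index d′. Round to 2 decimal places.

H = 51/75 = 0.6800
FA = 40/160 = 0.2500
z(0.6800) = 0.468, z(0.2500) = -0.674
d' = z(H) − z(FA) = 0.468 − (-0.674) = 1.142

d′ = 1.14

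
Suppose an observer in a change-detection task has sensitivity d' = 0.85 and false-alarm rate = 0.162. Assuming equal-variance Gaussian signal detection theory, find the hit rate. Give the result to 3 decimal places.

z(false-alarm rate) = z(0.162) = -0.9863
z(H) = z(FA) + d' = -0.9863 + 0.85 = -0.1363
hit rate = Φ(-0.1363) = 0.4458

hit rate = 0.446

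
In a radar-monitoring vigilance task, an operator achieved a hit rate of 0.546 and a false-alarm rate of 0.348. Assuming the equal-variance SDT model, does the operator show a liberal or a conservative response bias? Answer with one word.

conservative

z(H) = 0.116, z(FA) = -0.391
c = −½·(z(H) + z(FA)) = 0.1375
c > 0 → conservative criterion (biased toward responding “no”).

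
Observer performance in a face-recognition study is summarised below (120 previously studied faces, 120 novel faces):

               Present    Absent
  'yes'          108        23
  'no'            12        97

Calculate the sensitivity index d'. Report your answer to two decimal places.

H = 108/120 = 0.9000
FA = 23/120 = 0.1917
z(H) = z(0.9000) = 1.2816
z(FA) = z(0.1917) = -0.8716
d' = z(H) − z(FA) = 1.2816 − (-0.8716) = 2.1532

d' = 2.15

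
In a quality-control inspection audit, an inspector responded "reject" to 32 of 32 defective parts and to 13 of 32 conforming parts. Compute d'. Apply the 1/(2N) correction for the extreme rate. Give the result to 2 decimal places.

The hit rate is 32/32 = 1, so apply the 1/(2N) correction: H → 1 − 1/(2·32) = 0.98438.
z(H) = z(0.98438) = 2.154
z(FA) = z(0.40625) = -0.237
d' = 2.154 − (-0.237) = 2.391

d' = 2.39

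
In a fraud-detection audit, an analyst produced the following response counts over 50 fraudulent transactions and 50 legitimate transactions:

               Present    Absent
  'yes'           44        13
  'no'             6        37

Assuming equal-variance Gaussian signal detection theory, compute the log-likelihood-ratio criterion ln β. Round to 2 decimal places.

ln β = -0.48

H = 44/50 = 0.8800
FA = 13/50 = 0.2600
Φ⁻¹(H) = 1.175
Φ⁻¹(FA) = -0.643
ln β = −½·[z(H)² − z(FA)²] = −0.5 × (1.381 − 0.413) = -0.484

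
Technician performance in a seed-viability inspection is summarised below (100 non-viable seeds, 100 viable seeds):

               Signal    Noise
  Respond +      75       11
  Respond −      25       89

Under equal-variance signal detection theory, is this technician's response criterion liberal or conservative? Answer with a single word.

z(H) = 0.674, z(FA) = -1.227
c = −½·(z(H) + z(FA)) = 0.2765
c > 0 → conservative criterion (biased toward responding “no”).

conservative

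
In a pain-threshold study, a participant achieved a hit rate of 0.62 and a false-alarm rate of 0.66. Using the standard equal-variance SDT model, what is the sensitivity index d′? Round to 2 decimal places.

d′ = -0.11

z(0.62) = 0.305, z(0.66) = 0.412
d' = z(H) − z(FA) = 0.305 − 0.412 = -0.107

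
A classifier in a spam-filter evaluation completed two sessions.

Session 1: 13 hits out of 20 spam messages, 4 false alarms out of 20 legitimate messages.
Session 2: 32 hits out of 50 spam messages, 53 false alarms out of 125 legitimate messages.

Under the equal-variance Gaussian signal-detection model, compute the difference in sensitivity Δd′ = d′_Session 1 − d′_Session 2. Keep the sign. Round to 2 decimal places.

Session 1: z(0.6500) = 0.385, z(0.2000) = -0.842, d' = 1.227
Session 2: z(0.6400) = 0.358, z(0.4240) = -0.192, d' = 0.550
Δd' = d'_Session 1 − d'_Session 2 = 1.227 − 0.550 = 0.677
Session 1 has the higher sensitivity.

Δd′ = 0.68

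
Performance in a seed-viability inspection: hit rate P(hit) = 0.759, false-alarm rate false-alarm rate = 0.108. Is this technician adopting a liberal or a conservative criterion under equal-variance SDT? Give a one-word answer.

z(H) = 0.703, z(FA) = -1.237
c = −½·(z(H) + z(FA)) = 0.267
c > 0 → conservative criterion (biased toward responding “no”).

conservative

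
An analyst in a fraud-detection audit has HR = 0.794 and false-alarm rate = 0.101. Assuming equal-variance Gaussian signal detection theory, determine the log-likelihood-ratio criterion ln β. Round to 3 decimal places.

ln β = 0.477

z(0.794) = 0.8204, z(0.101) = -1.2759
ln β = −½·[z(H)² − z(FA)²] = −0.5 × (0.6731 − 1.6279) = 0.4774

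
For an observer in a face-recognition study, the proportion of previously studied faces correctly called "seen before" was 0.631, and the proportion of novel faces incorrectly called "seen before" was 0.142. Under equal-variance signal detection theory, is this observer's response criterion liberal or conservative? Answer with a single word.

z(H) = 0.335, z(FA) = -1.071
c = −½·(z(H) + z(FA)) = 0.368
c > 0 → conservative criterion (biased toward responding “no”).

conservative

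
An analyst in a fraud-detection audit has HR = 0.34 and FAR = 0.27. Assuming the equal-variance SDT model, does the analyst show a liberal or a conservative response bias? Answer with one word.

z(H) = -0.412, z(FA) = -0.613
c = −½·(z(H) + z(FA)) = 0.5125
c > 0 → conservative criterion (biased toward responding “no”).

conservative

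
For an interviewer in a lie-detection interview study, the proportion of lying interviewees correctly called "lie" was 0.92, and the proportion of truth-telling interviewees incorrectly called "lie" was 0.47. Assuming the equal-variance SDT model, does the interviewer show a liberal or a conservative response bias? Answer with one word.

z(H) = 1.405, z(FA) = -0.075
c = −½·(z(H) + z(FA)) = -0.665
c < 0 → liberal criterion (biased toward responding “yes”).

liberal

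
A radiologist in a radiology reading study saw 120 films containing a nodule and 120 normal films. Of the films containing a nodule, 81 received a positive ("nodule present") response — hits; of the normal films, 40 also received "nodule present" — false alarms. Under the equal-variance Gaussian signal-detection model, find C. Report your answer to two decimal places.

H = 81/120 = 0.6750
FA = 40/120 = 0.3333
Φ⁻¹(0.6750) = 0.4538, Φ⁻¹(0.3333) = -0.4308
c = −½·[z(H) + z(FA)] = −0.5 × (0.4538 + (-0.4308)) = -0.0115
c < 0: the radiologist has a liberal response bias.

C = -0.01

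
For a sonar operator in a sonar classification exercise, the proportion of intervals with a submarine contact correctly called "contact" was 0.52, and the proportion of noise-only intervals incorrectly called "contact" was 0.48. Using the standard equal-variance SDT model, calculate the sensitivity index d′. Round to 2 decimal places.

d′ = 0.10

Φ⁻¹(H) = 0.050
Φ⁻¹(FA) = -0.050
d' = z(H) − z(FA) = 0.050 − (-0.050) = 0.100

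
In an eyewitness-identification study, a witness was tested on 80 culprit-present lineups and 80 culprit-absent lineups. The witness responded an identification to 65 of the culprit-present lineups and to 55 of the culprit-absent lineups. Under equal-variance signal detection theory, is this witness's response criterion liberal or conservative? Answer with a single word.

z(H) = 0.887, z(FA) = 0.489
c = −½·(z(H) + z(FA)) = -0.688
c < 0 → liberal criterion (biased toward responding “yes”).

liberal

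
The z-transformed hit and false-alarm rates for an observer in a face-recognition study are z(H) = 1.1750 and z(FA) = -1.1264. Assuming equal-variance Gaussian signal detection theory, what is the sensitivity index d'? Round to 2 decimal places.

d' = z(H) − z(FA) = 1.1750 − (-1.1264) = 2.3014

d' = 2.30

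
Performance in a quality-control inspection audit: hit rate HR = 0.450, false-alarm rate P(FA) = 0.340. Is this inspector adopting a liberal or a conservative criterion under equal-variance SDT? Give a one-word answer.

conservative

z(H) = -0.126, z(FA) = -0.412
c = −½·(z(H) + z(FA)) = 0.269
c > 0 → conservative criterion (biased toward responding “no”).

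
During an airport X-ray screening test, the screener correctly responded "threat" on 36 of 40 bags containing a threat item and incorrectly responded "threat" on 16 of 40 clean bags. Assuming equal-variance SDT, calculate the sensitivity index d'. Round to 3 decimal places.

H = 36/40 = 0.9000
FA = 16/40 = 0.4000
z(H) = z(0.9000) = 1.2816
z(FA) = z(0.4000) = -0.2533
d' = z(H) − z(FA) = 1.2816 − (-0.2533) = 1.5349

d' = 1.535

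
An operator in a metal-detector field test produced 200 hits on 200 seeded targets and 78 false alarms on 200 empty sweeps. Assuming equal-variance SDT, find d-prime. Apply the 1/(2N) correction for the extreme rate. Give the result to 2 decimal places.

The hit rate is 200/200 = 1, so apply the 1/(2N) correction: H → 1 − 1/(2·200) = 0.99750.
z(H) = z(0.99750) = 2.807
z(FA) = z(0.39000) = -0.279
d' = 2.807 − (-0.279) = 3.086

d-prime = 3.09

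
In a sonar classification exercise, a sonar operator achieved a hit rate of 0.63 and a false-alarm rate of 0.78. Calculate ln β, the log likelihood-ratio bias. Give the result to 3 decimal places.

ln β = 0.243

z(H) = z(0.63) = 0.3319
z(FA) = z(0.78) = 0.7722
ln β = −½·[z(H)² − z(FA)²] = −0.5 × (0.1102 − 0.5963) = 0.24305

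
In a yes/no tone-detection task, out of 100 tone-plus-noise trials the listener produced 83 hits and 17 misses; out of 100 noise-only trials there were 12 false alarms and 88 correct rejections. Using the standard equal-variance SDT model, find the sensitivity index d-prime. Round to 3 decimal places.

H = 83/100 = 0.8300
FA = 12/100 = 0.1200
z(H) = 0.9542
z(FA) = -1.1750
d' = z(H) − z(FA) = 0.9542 − (-1.1750) = 2.1292

d-prime = 2.129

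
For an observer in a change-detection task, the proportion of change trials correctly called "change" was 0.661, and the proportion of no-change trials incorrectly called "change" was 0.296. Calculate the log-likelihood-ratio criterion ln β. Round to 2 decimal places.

z(H) = z(0.661) = 0.415
z(FA) = z(0.296) = -0.536
ln β = −½·[z(H)² − z(FA)²] = −0.5 × (0.172 − 0.287) = 0.0575

ln β = 0.06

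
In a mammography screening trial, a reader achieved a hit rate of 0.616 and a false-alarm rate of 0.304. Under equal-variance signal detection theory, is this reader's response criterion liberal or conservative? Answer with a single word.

z(H) = 0.295, z(FA) = -0.513
c = −½·(z(H) + z(FA)) = 0.109
c > 0 → conservative criterion (biased toward responding “no”).

conservative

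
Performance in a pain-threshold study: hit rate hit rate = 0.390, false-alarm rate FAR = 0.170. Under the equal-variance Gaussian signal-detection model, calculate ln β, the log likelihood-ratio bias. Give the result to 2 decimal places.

ln β = 0.42

z(0.390) = -0.279, z(0.170) = -0.954
ln β = −½·[z(H)² − z(FA)²] = −0.5 × (0.078 − 0.910) = 0.416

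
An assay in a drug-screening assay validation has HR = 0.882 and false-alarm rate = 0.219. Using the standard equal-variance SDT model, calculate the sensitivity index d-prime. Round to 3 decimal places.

d-prime = 1.961

Φ⁻¹(0.882) = 1.1850, Φ⁻¹(0.219) = -0.7756
d' = z(H) − z(FA) = 1.1850 − (-0.7756) = 1.9606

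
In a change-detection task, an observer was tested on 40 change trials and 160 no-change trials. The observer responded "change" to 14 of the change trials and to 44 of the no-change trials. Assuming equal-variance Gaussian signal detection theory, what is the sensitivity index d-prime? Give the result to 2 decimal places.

d-prime = 0.21

H = 14/40 = 0.3500
FA = 44/160 = 0.2750
Φ⁻¹(H) = -0.3853
Φ⁻¹(FA) = -0.5978
d' = z(H) − z(FA) = -0.3853 − (-0.5978) = 0.2125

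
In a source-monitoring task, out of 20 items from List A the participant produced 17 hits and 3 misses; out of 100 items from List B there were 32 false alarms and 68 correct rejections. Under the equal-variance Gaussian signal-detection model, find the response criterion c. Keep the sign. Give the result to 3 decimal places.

c = -0.284

H = 17/20 = 0.8500
FA = 32/100 = 0.3200
Φ⁻¹(0.8500) = 1.0364, Φ⁻¹(0.3200) = -0.4677
c = −½·[z(H) + z(FA)] = −0.5 × (1.0364 + (-0.4677)) = -0.28435
c < 0: the participant has a liberal response bias.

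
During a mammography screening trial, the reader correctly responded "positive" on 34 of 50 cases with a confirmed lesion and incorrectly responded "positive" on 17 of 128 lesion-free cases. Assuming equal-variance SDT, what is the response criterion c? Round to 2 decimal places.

H = 34/50 = 0.6800
FA = 17/128 = 0.1328
z(H) = 0.4677
z(FA) = -1.1133
c = −½·[z(H) + z(FA)] = −0.5 × (0.4677 + (-1.1133)) = 0.3228
c > 0: the reader has a conservative response bias.

c = 0.32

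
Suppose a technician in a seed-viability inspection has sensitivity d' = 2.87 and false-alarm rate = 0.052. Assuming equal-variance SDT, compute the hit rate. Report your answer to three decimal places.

hit rate = 0.893

z(false-alarm rate) = z(0.052) = -1.6258
z(H) = z(FA) + d' = -1.6258 + 2.87 = 1.2442
hit rate = Φ(1.2442) = 0.8933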